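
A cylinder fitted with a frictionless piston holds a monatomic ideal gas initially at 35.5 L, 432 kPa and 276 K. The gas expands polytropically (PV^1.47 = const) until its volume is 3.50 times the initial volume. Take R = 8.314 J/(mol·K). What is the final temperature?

153 K

Polytropic n=1.47: T₂ = T₁(V₁/V₂)^(n−1) = 276×(0.286)^0.47 = 153 K; P₂ = P₁(V₁/V₂)^n = 68.5 kPa.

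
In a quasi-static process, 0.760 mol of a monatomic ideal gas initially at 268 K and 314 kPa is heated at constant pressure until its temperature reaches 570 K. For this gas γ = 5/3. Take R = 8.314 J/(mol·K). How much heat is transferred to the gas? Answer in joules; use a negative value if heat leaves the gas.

V₁ = nRT₁/P₁ = 0.760×8.314×268/314 = 5.39 L.
Isobaric: P stays 314 kPa; V/T = const ⇒ T₂ = 570 K, V₂ = 11.5 L.
W = PΔV = 314×(11.5−5.39) kPa·L = 1910 J.
ΔU = nCvΔT = 0.760×12.5×(570−268) = 2860 J.
Q = ΔU + W = nCpΔT = 4770 J.

4770 J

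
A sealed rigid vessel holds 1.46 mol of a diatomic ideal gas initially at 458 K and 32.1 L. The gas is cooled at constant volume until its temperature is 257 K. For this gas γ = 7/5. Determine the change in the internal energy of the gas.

P₁ = nRT₁/V₁ = 1.46×8.314×458/32.1 = 173 kPa.
Isochoric: V stays 32.1 L; P/T = const ⇒ T₂ = 257 K, P₂ = 97.2 kPa.
For an ideal gas ΔU = nCvΔT with Cv = (5/2)R = 20.8 J/(mol·K).
ΔU = 1.46×20.8×(257−458) = -6100 J.

-6100 J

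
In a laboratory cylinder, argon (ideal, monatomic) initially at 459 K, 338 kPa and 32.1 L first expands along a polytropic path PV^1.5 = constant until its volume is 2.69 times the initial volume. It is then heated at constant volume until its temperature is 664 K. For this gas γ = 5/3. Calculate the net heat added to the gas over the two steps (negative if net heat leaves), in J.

15700 J

n = P₁V₁/(RT₁) = 338×32.1/(8.314×459) = 2.84 mol.
Step 1 — Polytropic n=1.5: T₂ = T₁(V₁/V₂)^(n−1) = 459×(0.372)^0.50 = 280 K; P₂ = P₁(V₁/V₂)^n = 76.6 kPa.
W = (P₁V₁−P₂V₂)/(n−1) = (338×32.1−76.6×86.3)/0.50 = 8470 J.
ΔU = nCvΔT = 2.84×12.5×(280−459) = -6350 J.
Q = ΔU + W = 2120 J.
State after step 1: P = 76.6 kPa, V = 86.3 L, T = 280 K.
Step 2 — Isochoric: V stays 86.3 L; P/T = const ⇒ T₂ = 664 K, P₂ = 182 kPa.
W = 0 (no volume change).
ΔU = nCvΔT = 2.84×12.5×(664−280) = 13600 J.
Q = ΔU = 13600 J.
Net over both steps: W = 8470 J, Q = 15700 J, ΔU = 7270 J.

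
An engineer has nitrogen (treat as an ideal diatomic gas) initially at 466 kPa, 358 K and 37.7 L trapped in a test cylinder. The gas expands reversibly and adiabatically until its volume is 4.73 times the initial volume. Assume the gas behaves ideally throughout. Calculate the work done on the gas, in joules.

-20300 J

n = P₁V₁/(RT₁) = 466×37.7/(8.314×358) = 5.90 mol.
Adiabatic: TV^(γ−1) = const ⇒ T₂ = 358×(0.211)^0.400 = 192 K; PV^γ = const ⇒ P₂ = 52.9 kPa.
ΔU = nCvΔT = 5.90×20.8×(192−358) = -20300 J.
Q = 0 for an adiabatic process, so W = −ΔU = 20300 J.
Work done on the gas = −W_by = -20300 J.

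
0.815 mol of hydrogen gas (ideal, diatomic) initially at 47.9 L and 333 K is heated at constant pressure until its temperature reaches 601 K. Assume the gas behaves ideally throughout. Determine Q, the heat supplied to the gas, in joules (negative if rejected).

P₁ = nRT₁/V₁ = 0.815×8.314×333/47.9 = 47.1 kPa.
Isobaric: P stays 47.1 kPa; V/T = const ⇒ T₂ = 601 K, V₂ = 86.5 L.
W = PΔV = 47.1×(86.5−47.9) kPa·L = 1820 J.
ΔU = nCvΔT = 0.815×20.8×(601−333) = 4540 J.
Q = ΔU + W = nCpΔT = 6360 J.

6360 J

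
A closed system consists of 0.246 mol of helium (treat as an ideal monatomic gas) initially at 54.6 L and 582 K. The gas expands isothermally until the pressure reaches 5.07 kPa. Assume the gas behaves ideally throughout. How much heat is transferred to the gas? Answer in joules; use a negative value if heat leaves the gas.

1740 J

P₁ = nRT₁/V₁ = 0.246×8.314×582/54.6 = 21.8 kPa.
Isothermal: T stays 582 K; PV = const ⇒ V₂ = 235 L, P₂ = 5.07 kPa.
ΔU = 0 (ideal gas, T constant).
W = nRT ln(V₂/V₁) = 0.246×8.314×582×ln(4.30) = 1740 J.
Q = ΔU + W = 1740 J.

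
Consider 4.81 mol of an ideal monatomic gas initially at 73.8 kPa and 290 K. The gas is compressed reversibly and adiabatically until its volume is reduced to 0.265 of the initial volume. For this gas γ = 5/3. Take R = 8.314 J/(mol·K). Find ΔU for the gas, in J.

24800 J

V₁ = nRT₁/P₁ = 4.81×8.314×290/73.8 = 157 L.
Adiabatic: TV^(γ−1) = const ⇒ T₂ = 290×(3.77)^0.667 = 703 K; PV^γ = const ⇒ P₂ = 675 kPa.
For an ideal gas ΔU = nCvΔT with Cv = (3/2)R = 12.5 J/(mol·K).
ΔU = 4.81×12.5×(703−290) = 24800 J.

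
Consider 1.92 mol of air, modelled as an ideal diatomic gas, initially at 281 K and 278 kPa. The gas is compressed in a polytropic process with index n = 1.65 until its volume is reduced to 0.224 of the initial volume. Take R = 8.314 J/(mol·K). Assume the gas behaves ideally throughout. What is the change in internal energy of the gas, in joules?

18400 J

V₁ = nRT₁/P₁ = 1.92×8.314×281/278 = 16.1 L.
Polytropic n=1.65: T₂ = T₁(V₁/V₂)^(n−1) = 281×(4.46)^0.65 = 743 K; P₂ = P₁(V₁/V₂)^n = 3280 kPa.
For an ideal gas ΔU = nCvΔT with Cv = (5/2)R = 20.8 J/(mol·K).
ΔU = 1.92×20.8×(743−281) = 18400 J.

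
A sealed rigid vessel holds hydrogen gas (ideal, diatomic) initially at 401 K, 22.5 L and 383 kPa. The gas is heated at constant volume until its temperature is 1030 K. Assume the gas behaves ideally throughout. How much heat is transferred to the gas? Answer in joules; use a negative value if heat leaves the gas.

n = P₁V₁/(RT₁) = 383×22.5/(8.314×401) = 2.58 mol.
Isochoric: V stays 22.5 L; P/T = const ⇒ T₂ = 1030 K, P₂ = 984 kPa.
W = 0 (no volume change).
ΔU = nCvΔT = 2.58×20.8×(1030−401) = 33800 J.
Q = ΔU = 33800 J.

33800 J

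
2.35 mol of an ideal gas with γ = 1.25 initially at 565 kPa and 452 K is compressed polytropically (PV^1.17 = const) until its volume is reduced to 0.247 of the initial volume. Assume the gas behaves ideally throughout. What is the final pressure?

V₁ = nRT₁/P₁ = 2.35×8.314×452/565 = 15.6 L.
Polytropic n=1.17: T₂ = T₁(V₁/V₂)^(n−1) = 452×(4.05)^0.17 = 573 K; P₂ = P₁(V₁/V₂)^n = 2900 kPa.

2900 kPa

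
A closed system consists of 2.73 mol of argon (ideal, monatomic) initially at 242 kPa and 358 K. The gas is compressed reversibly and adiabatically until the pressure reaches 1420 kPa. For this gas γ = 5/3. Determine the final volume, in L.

V₁ = nRT₁/P₁ = 2.73×8.314×358/242 = 33.6 L.
Adiabatic: T₂/T₁ = (P₂/P₁)^((γ−1)/γ) ⇒ T₂ = 358×(5.87)^0.400 = 727 K; V₂ = 11.6 L.

11.6 L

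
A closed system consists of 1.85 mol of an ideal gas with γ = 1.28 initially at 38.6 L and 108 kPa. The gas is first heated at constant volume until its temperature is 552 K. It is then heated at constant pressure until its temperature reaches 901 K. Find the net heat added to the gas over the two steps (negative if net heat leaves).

T₁ = P₁V₁/(nR) = 108×38.6/(1.85×8.314) = 271 K.
Step 1 — Isochoric: V stays 38.6 L; P/T = const ⇒ T₂ = 552 K, P₂ = 220 kPa.
W = 0 (no volume change).
ΔU = nCvΔT = 1.85×29.7×(552−271) = 15400 J.
Q = ΔU = 15400 J.
State after step 1: P = 220 kPa, V = 38.6 L, T = 552 K.
Step 2 — Isobaric: P stays 220 kPa; V/T = const ⇒ T₂ = 901 K, V₂ = 63.0 L.
W = PΔV = 220×(63.0−38.6) kPa·L = 5370 J.
ΔU = nCvΔT = 1.85×29.7×(901−552) = 19200 J.
Q = ΔU + W = nCpΔT = 24500 J.
Net over both steps: W = 5370 J, Q = 40000 J, ΔU = 34600 J.

40000 J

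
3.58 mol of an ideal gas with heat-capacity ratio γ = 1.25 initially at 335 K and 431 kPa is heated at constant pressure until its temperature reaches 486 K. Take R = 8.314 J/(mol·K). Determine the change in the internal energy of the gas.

18000 J

V₁ = nRT₁/P₁ = 3.58×8.314×335/431 = 23.1 L.
Isobaric: P stays 431 kPa; V/T = const ⇒ T₂ = 486 K, V₂ = 33.6 L.
For an ideal gas ΔU = nCvΔT with Cv = R/(γ−1) = 33.3 J/(mol·K).
ΔU = 3.58×33.3×(486−335) = 18000 J.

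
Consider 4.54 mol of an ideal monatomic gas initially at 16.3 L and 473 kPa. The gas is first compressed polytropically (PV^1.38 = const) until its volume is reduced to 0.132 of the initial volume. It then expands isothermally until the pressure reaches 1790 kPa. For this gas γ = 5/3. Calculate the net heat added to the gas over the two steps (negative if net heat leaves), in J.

14200 J

T₁ = P₁V₁/(nR) = 473×16.3/(4.54×8.314) = 204 K.
Step 1 — Polytropic n=1.38: T₂ = T₁(V₁/V₂)^(n−1) = 204×(7.58)^0.38 = 441 K; P₂ = P₁(V₁/V₂)^n = 7740 kPa.
W = (P₁V₁−P₂V₂)/(n−1) = (473×16.3−7740×2.15)/0.38 = -23500 J.
ΔU = nCvΔT = 4.54×12.5×(441−204) = 13400 J.
Q = ΔU + W = -10100 J.
State after step 1: P = 7740 kPa, V = 2.15 L, T = 441 K.
Step 2 — Isothermal: T stays 441 K; PV = const ⇒ V₂ = 9.30 L, P₂ = 1790 kPa.
ΔU = 0 (ideal gas, T constant).
W = nRT ln(V₂/V₁) = 4.54×8.314×441×ln(4.32) = 24400 J.
Q = ΔU + W = 24400 J.
Net over both steps: W = 850 J, Q = 14200 J, ΔU = 13400 J.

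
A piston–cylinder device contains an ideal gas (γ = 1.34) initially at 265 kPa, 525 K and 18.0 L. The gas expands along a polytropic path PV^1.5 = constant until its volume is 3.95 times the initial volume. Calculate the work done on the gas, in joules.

n = P₁V₁/(RT₁) = 265×18.0/(8.314×525) = 1.09 mol.
Polytropic n=1.5: T₂ = T₁(V₁/V₂)^(n−1) = 525×(0.253)^0.50 = 264 K; P₂ = P₁(V₁/V₂)^n = 33.8 kPa.
W = (P₁V₁−P₂V₂)/(n−1) = (265×18.0−33.8×71.1)/0.50 = 4740 J.
Work done on the gas = −W_by = -4740 J.

-4740 J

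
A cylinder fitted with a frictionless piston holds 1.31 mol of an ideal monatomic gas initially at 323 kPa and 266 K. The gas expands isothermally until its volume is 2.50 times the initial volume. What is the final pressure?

129 kPa

V₁ = nRT₁/P₁ = 1.31×8.314×266/323 = 8.97 L.
Isothermal: T stays 266 K; PV = const ⇒ V₂ = 22.4 L, P₂ = 129 kPa.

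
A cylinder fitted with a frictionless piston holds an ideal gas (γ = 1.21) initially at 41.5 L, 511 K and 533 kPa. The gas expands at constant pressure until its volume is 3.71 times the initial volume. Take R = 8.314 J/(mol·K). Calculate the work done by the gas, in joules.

n = P₁V₁/(RT₁) = 533×41.5/(8.314×511) = 5.21 mol.
Isobaric: P stays 533 kPa; V/T = const ⇒ T₂ = 1900 K, V₂ = 154 L.
W = PΔV = 533×(154−41.5) kPa·L = 59900 J.

59900 J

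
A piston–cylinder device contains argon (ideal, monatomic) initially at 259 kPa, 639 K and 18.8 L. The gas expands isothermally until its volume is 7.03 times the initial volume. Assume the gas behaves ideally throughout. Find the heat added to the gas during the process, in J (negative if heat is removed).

9500 J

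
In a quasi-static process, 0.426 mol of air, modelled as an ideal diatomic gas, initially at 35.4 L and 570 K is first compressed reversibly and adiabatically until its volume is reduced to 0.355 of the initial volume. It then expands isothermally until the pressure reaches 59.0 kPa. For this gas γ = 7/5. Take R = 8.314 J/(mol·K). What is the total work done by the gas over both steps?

P₁ = nRT₁/V₁ = 0.426×8.314×570/35.4 = 57.0 kPa.
Step 1 — Adiabatic: TV^(γ−1) = const ⇒ T₂ = 570×(2.82)^0.400 = 863 K; PV^γ = const ⇒ P₂ = 243 kPa.
ΔU = nCvΔT = 0.426×20.8×(863−570) = 2590 J.
Q = 0 for an adiabatic process, so W = −ΔU = -2590 J.
State after step 1: P = 243 kPa, V = 12.6 L, T = 863 K.
Step 2 — Isothermal: T stays 863 K; PV = const ⇒ V₂ = 51.8 L, P₂ = 59.0 kPa.
ΔU = 0 (ideal gas, T constant).
W = nRT ln(V₂/V₁) = 0.426×8.314×863×ln(4.12) = 4330 J.
Q = ΔU + W = 4330 J.
Net over both steps: W = 1740 J, Q = 4330 J, ΔU = 2590 J.

1740 J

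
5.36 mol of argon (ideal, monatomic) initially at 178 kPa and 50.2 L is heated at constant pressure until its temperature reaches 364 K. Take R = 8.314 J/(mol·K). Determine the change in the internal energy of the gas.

10900 J

T₁ = P₁V₁/(nR) = 178×50.2/(5.36×8.314) = 201 K.
Isobaric: P stays 178 kPa; V/T = const ⇒ T₂ = 364 K, V₂ = 91.1 L.
For an ideal gas ΔU = nCvΔT with Cv = (3/2)R = 12.5 J/(mol·K).
ΔU = 5.36×12.5×(364−201) = 10900 J.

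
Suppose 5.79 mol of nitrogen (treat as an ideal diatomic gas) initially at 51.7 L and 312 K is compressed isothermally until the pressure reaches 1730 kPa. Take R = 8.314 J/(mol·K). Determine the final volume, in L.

P₁ = nRT₁/V₁ = 5.79×8.314×312/51.7 = 291 kPa.
Isothermal: T stays 312 K; PV = const ⇒ V₂ = 8.68 L, P₂ = 1730 kPa.

8.68 L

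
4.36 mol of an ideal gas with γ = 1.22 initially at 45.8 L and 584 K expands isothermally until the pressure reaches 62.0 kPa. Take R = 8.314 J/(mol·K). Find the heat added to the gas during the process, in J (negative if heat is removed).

42500 J

P₁ = nRT₁/V₁ = 4.36×8.314×584/45.8 = 462 kPa.
Isothermal: T stays 584 K; PV = const ⇒ V₂ = 341 L, P₂ = 62.0 kPa.
ΔU = 0 (ideal gas, T constant).
W = nRT ln(V₂/V₁) = 4.36×8.314×584×ln(7.46) = 42500 J.
Q = ΔU + W = 42500 J.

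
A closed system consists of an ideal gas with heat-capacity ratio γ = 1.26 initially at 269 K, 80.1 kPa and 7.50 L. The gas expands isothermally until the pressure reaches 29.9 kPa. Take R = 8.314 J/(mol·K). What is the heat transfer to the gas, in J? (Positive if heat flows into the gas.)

592 J

n = P₁V₁/(RT₁) = 80.1×7.50/(8.314×269) = 0.269 mol.
Isothermal: T stays 269 K; PV = const ⇒ V₂ = 20.1 L, P₂ = 29.9 kPa.
ΔU = 0 (ideal gas, T constant).
W = nRT ln(V₂/V₁) = 0.269×8.314×269×ln(2.68) = 592 J.
Q = ΔU + W = 592 J.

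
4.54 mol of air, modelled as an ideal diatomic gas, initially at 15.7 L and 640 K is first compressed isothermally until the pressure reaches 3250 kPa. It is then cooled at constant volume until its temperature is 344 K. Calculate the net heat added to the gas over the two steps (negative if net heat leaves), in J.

-46000 J

P₁ = nRT₁/V₁ = 4.54×8.314×640/15.7 = 1540 kPa.
Step 1 — Isothermal: T stays 640 K; PV = const ⇒ V₂ = 7.43 L, P₂ = 3250 kPa.
ΔU = 0 (ideal gas, T constant).
W = nRT ln(V₂/V₁) = 4.54×8.314×640×ln(0.473) = -18100 J.
Q = ΔU + W = -18100 J.
State after step 1: P = 3250 kPa, V = 7.43 L, T = 640 K.
Step 2 — Isochoric: V stays 7.43 L; P/T = const ⇒ T₂ = 344 K, P₂ = 1750 kPa.
W = 0 (no volume change).
ΔU = nCvΔT = 4.54×20.8×(344−640) = -27900 J.
Q = ΔU = -27900 J.
Net over both steps: W = -18100 J, Q = -46000 J, ΔU = -27900 J.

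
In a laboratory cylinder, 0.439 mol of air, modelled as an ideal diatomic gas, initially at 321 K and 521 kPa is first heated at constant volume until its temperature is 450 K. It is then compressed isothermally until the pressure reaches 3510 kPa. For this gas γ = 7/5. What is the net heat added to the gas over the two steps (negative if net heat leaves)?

V₁ = nRT₁/P₁ = 0.439×8.314×321/521 = 2.25 L.
Step 1 — Isochoric: V stays 2.25 L; P/T = const ⇒ T₂ = 450 K, P₂ = 730 kPa.
W = 0 (no volume change).
ΔU = nCvΔT = 0.439×20.8×(450−321) = 1180 J.
Q = ΔU = 1180 J.
State after step 1: P = 730 kPa, V = 2.25 L, T = 450 K.
Step 2 — Isothermal: T stays 450 K; PV = const ⇒ V₂ = 0.468 L, P₂ = 3510 kPa.
ΔU = 0 (ideal gas, T constant).
W = nRT ln(V₂/V₁) = 0.439×8.314×450×ln(0.208) = -2580 J.
Q = ΔU + W = -2580 J.
Net over both steps: W = -2580 J, Q = -1400 J, ΔU = 1180 J.

-1400 J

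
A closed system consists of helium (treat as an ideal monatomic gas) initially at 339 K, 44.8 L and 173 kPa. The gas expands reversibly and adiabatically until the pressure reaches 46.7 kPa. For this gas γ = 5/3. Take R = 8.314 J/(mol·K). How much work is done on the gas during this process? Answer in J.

-4740 J

n = P₁V₁/(RT₁) = 173×44.8/(8.314×339) = 2.75 mol.
Adiabatic: T₂/T₁ = (P₂/P₁)^((γ−1)/γ) ⇒ T₂ = 339×(0.270)^0.400 = 201 K; V₂ = 98.3 L.
ΔU = nCvΔT = 2.75×12.5×(201−339) = -4740 J.
Q = 0 for an adiabatic process, so W = −ΔU = 4740 J.
Work done on the gas = −W_by = -4740 J.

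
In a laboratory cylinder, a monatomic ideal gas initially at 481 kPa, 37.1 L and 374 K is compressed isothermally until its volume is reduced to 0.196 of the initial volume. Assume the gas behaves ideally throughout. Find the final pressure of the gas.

2450 kPa

Isothermal: T stays 374 K; PV = const ⇒ V₂ = 7.27 L, P₂ = 2450 kPa.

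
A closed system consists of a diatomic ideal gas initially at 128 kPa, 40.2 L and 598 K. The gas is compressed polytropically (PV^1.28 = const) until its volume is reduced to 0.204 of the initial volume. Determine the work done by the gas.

n = P₁V₁/(RT₁) = 128×40.2/(8.314×598) = 1.03 mol.
Polytropic n=1.28: T₂ = T₁(V₁/V₂)^(n−1) = 598×(4.90)^0.28 = 933 K; P₂ = P₁(V₁/V₂)^n = 979 kPa.
W = (P₁V₁−P₂V₂)/(n−1) = (128×40.2−979×8.20)/0.28 = -10300 J.

-10300 J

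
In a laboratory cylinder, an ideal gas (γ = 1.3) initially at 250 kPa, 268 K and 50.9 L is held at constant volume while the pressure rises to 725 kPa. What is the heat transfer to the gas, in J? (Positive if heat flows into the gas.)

n = P₁V₁/(RT₁) = 250×50.9/(8.314×268) = 5.71 mol.
Isochoric: V stays 50.9 L; P/T = const ⇒ T₂ = 777 K, P₂ = 725 kPa.
W = 0 (no volume change).
ΔU = nCvΔT = 5.71×27.7×(777−268) = 80600 J.
Q = ΔU = 80600 J.

80600 J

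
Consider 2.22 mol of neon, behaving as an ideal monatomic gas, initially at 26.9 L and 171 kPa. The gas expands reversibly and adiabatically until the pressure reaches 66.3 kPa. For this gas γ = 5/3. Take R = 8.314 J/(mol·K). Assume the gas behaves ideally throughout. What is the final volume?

47.5 L

T₁ = P₁V₁/(nR) = 171×26.9/(2.22×8.314) = 249 K.
Adiabatic: T₂/T₁ = (P₂/P₁)^((γ−1)/γ) ⇒ T₂ = 249×(0.388)^0.400 = 171 K; V₂ = 47.5 L.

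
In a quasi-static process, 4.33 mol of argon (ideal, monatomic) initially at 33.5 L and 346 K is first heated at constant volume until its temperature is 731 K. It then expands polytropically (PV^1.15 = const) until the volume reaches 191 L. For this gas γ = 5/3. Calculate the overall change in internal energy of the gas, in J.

11700 J

P₁ = nRT₁/V₁ = 4.33×8.314×346/33.5 = 372 kPa.
Step 1 — Isochoric: V stays 33.5 L; P/T = const ⇒ T₂ = 731 K, P₂ = 786 kPa.
W = 0 (no volume change).
ΔU = nCvΔT = 4.33×12.5×(731−346) = 20800 J.
Q = ΔU = 20800 J.
State after step 1: P = 786 kPa, V = 33.5 L, T = 731 K.
Step 2 — Polytropic n=1.15: T₂ = T₁(V₁/V₂)^(n−1) = 731×(0.175)^0.15 = 563 K; P₂ = P₁(V₁/V₂)^n = 106 kPa.
W = (P₁V₁−P₂V₂)/(n−1) = (786×33.5−106×191)/0.15 = 40300 J.
ΔU = nCvΔT = 4.33×12.5×(563−731) = -9070 J.
Q = ΔU + W = 31200 J.
Net over both steps: W = 40300 J, Q = 52000 J, ΔU = 11700 J.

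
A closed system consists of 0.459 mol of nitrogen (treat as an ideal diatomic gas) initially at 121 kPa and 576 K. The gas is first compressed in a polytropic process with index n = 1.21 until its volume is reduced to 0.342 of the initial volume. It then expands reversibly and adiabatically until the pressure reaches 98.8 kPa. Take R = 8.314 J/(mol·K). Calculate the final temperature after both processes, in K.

470 K

V₁ = nRT₁/P₁ = 0.459×8.314×576/121 = 18.2 L.
Step 1 — Polytropic n=1.21: T₂ = T₁(V₁/V₂)^(n−1) = 576×(2.92)^0.21 = 722 K; P₂ = P₁(V₁/V₂)^n = 443 kPa.
W = (P₁V₁−P₂V₂)/(n−1) = (121×18.2−443×6.21)/0.21 = -2650 J.
ΔU = nCvΔT = 0.459×20.8×(722−576) = 1390 J.
Q = ΔU + W = -1260 J.
State after step 1: P = 443 kPa, V = 6.21 L, T = 722 K.
Step 2 — Adiabatic: T₂/T₁ = (P₂/P₁)^((γ−1)/γ) ⇒ T₂ = 722×(0.223)^0.286 = 470 K; V₂ = 18.2 L.
ΔU = nCvΔT = 0.459×20.8×(470−722) = -2400 J.
Q = 0 for an adiabatic process, so W = −ΔU = 2400 J.
Net over both steps: W = -245 J, Q = -1260 J, ΔU = -1010 J.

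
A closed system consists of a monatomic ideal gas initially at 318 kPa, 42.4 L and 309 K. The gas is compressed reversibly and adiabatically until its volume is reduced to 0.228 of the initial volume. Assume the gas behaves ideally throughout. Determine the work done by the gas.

n = P₁V₁/(RT₁) = 318×42.4/(8.314×309) = 5.25 mol.
Adiabatic: TV^(γ−1) = const ⇒ T₂ = 309×(4.39)^0.667 = 828 K; PV^γ = const ⇒ P₂ = 3740 kPa.
ΔU = nCvΔT = 5.25×12.5×(828−309) = 34000 J.
Q = 0 for an adiabatic process, so W = −ΔU = -34000 J.

-34000 J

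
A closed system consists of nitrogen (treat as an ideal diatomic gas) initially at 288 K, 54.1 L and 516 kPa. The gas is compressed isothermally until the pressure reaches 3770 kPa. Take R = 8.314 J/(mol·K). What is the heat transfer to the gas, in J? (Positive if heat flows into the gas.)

n = P₁V₁/(RT₁) = 516×54.1/(8.314×288) = 11.7 mol.
Isothermal: T stays 288 K; PV = const ⇒ V₂ = 7.40 L, P₂ = 3770 kPa.
ΔU = 0 (ideal gas, T constant).
W = nRT ln(V₂/V₁) = 11.7×8.314×288×ln(0.137) = -55500 J.
Q = ΔU + W = -55500 J.

-55500 J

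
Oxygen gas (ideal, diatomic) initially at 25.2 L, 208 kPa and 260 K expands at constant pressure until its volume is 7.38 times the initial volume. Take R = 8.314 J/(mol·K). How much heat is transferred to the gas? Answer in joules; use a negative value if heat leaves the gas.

117000 J

n = P₁V₁/(RT₁) = 208×25.2/(8.314×260) = 2.42 mol.
Isobaric: P stays 208 kPa; V/T = const ⇒ T₂ = 1920 K, V₂ = 186 L.
W = PΔV = 208×(186−25.2) kPa·L = 33400 J.
ΔU = nCvΔT = 2.42×20.8×(1920−260) = 83600 J.
Q = ΔU + W = nCpΔT = 117000 J.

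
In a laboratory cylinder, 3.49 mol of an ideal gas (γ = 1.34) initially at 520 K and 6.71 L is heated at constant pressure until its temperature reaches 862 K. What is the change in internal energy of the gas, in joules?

29200 J

P₁ = nRT₁/V₁ = 3.49×8.314×520/6.71 = 2250 kPa.
Isobaric: P stays 2250 kPa; V/T = const ⇒ T₂ = 862 K, V₂ = 11.1 L.
For an ideal gas ΔU = nCvΔT with Cv = R/(γ−1) = 24.5 J/(mol·K).
ΔU = 3.49×24.5×(862−520) = 29200 J.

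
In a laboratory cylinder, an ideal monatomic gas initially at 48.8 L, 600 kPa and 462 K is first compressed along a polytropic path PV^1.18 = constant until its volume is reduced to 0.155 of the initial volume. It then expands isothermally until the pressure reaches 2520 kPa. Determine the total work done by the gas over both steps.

-33500 J

n = P₁V₁/(RT₁) = 600×48.8/(8.314×462) = 7.62 mol.
Step 1 — Polytropic n=1.18: T₂ = T₁(V₁/V₂)^(n−1) = 462×(6.45)^0.18 = 646 K; P₂ = P₁(V₁/V₂)^n = 5410 kPa.
W = (P₁V₁−P₂V₂)/(n−1) = (600×48.8−5410×7.56)/0.18 = -64900 J.
ΔU = nCvΔT = 7.62×12.5×(646−462) = 17500 J.
Q = ΔU + W = -47400 J.
State after step 1: P = 5410 kPa, V = 7.56 L, T = 646 K.
Step 2 — Isothermal: T stays 646 K; PV = const ⇒ V₂ = 16.3 L, P₂ = 2520 kPa.
ΔU = 0 (ideal gas, T constant).
W = nRT ln(V₂/V₁) = 7.62×8.314×646×ln(2.15) = 31300 J.
Q = ΔU + W = 31300 J.
Net over both steps: W = -33500 J, Q = -16000 J, ΔU = 17500 J.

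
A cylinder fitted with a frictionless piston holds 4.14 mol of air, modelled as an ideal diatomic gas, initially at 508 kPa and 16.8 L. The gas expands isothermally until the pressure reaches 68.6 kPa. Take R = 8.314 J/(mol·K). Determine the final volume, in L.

124 L

T₁ = P₁V₁/(nR) = 508×16.8/(4.14×8.314) = 248 K.
Isothermal: T stays 248 K; PV = const ⇒ V₂ = 124 L, P₂ = 68.6 kPa.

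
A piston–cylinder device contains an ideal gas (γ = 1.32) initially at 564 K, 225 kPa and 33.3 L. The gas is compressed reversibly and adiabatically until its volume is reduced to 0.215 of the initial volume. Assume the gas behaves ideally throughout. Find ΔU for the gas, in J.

n = P₁V₁/(RT₁) = 225×33.3/(8.314×564) = 1.60 mol.
Adiabatic: TV^(γ−1) = const ⇒ T₂ = 564×(4.65)^0.320 = 922 K; PV^γ = const ⇒ P₂ = 1710 kPa.
For an ideal gas ΔU = nCvΔT with Cv = R/(γ−1) = 26.0 J/(mol·K).
ΔU = 1.60×26.0×(922−564) = 14900 J.

14900 J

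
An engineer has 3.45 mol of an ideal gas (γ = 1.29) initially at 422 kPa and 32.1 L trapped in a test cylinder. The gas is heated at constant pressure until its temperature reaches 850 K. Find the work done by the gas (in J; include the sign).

10800 J

T₁ = P₁V₁/(nR) = 422×32.1/(3.45×8.314) = 472 K.
Isobaric: P stays 422 kPa; V/T = const ⇒ T₂ = 850 K, V₂ = 57.8 L.
W = PΔV = 422×(57.8−32.1) kPa·L = 10800 J.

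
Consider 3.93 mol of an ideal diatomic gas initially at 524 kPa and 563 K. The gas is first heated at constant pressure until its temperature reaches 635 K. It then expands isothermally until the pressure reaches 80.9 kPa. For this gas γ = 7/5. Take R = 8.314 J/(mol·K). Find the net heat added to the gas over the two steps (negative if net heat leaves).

47000 J

V₁ = nRT₁/P₁ = 3.93×8.314×563/524 = 35.1 L.
Step 1 — Isobaric: P stays 524 kPa; V/T = const ⇒ T₂ = 635 K, V₂ = 39.6 L.
W = PΔV = 524×(39.6−35.1) kPa·L = 2350 J.
ΔU = nCvΔT = 3.93×20.8×(635−563) = 5880 J.
Q = ΔU + W = nCpΔT = 8230 J.
State after step 1: P = 524 kPa, V = 39.6 L, T = 635 K.
Step 2 — Isothermal: T stays 635 K; PV = const ⇒ V₂ = 256 L, P₂ = 80.9 kPa.
ΔU = 0 (ideal gas, T constant).
W = nRT ln(V₂/V₁) = 3.93×8.314×635×ln(6.48) = 38800 J.
Q = ΔU + W = 38800 J.
Net over both steps: W = 41100 J, Q = 47000 J, ΔU = 5880 J.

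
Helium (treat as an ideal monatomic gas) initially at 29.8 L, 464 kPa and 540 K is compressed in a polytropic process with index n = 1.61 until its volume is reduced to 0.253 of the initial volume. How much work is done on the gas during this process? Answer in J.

29800 J

n = P₁V₁/(RT₁) = 464×29.8/(8.314×540) = 3.08 mol.
Polytropic n=1.61: T₂ = T₁(V₁/V₂)^(n−1) = 540×(3.95)^0.61 = 1250 K; P₂ = P₁(V₁/V₂)^n = 4240 kPa.
W = (P₁V₁−P₂V₂)/(n−1) = (464×29.8−4240×7.54)/0.61 = -29800 J.
Work done on the gas = −W_by = 29800 J.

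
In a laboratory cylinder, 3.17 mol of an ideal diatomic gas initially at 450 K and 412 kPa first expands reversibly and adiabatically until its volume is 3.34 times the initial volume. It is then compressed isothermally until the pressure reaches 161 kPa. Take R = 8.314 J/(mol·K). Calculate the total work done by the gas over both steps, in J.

V₁ = nRT₁/P₁ = 3.17×8.314×450/412 = 28.8 L.
Step 1 — Adiabatic: TV^(γ−1) = const ⇒ T₂ = 450×(0.299)^0.400 = 278 K; PV^γ = const ⇒ P₂ = 76.1 kPa.
ΔU = nCvΔT = 3.17×20.8×(278−450) = -11300 J.
Q = 0 for an adiabatic process, so W = −ΔU = 11300 J.
State after step 1: P = 76.1 kPa, V = 96.1 L, T = 278 K.
Step 2 — Isothermal: T stays 278 K; PV = const ⇒ V₂ = 45.5 L, P₂ = 161 kPa.
ΔU = 0 (ideal gas, T constant).
W = nRT ln(V₂/V₁) = 3.17×8.314×278×ln(0.473) = -5480 J.
Q = ΔU + W = -5480 J.
Net over both steps: W = 5870 J, Q = -5480 J, ΔU = -11300 J.

5870 J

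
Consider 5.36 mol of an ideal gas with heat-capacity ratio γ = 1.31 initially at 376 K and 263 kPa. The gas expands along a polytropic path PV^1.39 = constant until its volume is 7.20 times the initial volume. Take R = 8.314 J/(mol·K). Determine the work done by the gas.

V₁ = nRT₁/P₁ = 5.36×8.314×376/263 = 63.7 L.
Polytropic n=1.39: T₂ = T₁(V₁/V₂)^(n−1) = 376×(0.139)^0.39 = 174 K; P₂ = P₁(V₁/V₂)^n = 16.9 kPa.
W = (P₁V₁−P₂V₂)/(n−1) = (263×63.7−16.9×459)/0.39 = 23100 J.

23100 J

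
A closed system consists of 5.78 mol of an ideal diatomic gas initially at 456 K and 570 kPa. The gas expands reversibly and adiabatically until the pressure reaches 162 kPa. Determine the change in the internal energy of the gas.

-16500 J

V₁ = nRT₁/P₁ = 5.78×8.314×456/570 = 38.4 L.
Adiabatic: T₂/T₁ = (P₂/P₁)^((γ−1)/γ) ⇒ T₂ = 456×(0.284)^0.286 = 318 K; V₂ = 94.4 L.
For an ideal gas ΔU = nCvΔT with Cv = (5/2)R = 20.8 J/(mol·K).
ΔU = 5.78×20.8×(318−456) = -16500 J.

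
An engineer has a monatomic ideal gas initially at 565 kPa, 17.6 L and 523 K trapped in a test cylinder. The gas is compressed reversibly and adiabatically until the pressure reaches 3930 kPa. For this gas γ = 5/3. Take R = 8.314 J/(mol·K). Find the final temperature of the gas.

1140 K

Adiabatic: T₂/T₁ = (P₂/P₁)^((γ−1)/γ) ⇒ T₂ = 523×(6.96)^0.400 = 1140 K; V₂ = 5.50 L.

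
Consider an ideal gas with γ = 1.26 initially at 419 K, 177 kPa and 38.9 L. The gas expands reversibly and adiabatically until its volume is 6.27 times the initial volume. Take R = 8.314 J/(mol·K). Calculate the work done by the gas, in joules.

10100 J

n = P₁V₁/(RT₁) = 177×38.9/(8.314×419) = 1.98 mol.
Adiabatic: TV^(γ−1) = const ⇒ T₂ = 419×(0.159)^0.260 = 260 K; PV^γ = const ⇒ P₂ = 17.5 kPa.
ΔU = nCvΔT = 1.98×32.0×(260−419) = -10100 J.
Q = 0 for an adiabatic process, so W = −ΔU = 10100 J.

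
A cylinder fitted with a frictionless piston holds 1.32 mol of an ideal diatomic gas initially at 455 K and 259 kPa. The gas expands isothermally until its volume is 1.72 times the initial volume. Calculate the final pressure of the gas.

151 kPa

V₁ = nRT₁/P₁ = 1.32×8.314×455/259 = 19.3 L.
Isothermal: T stays 455 K; PV = const ⇒ V₂ = 33.2 L, P₂ = 151 kPa.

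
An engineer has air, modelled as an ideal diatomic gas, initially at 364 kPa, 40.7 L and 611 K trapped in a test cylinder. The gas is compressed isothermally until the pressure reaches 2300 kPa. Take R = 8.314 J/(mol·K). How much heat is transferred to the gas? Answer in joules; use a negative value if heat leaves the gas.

n = P₁V₁/(RT₁) = 364×40.7/(8.314×611) = 2.92 mol.
Isothermal: T stays 611 K; PV = const ⇒ V₂ = 6.44 L, P₂ = 2300 kPa.
ΔU = 0 (ideal gas, T constant).
W = nRT ln(V₂/V₁) = 2.92×8.314×611×ln(0.158) = -27300 J.
Q = ΔU + W = -27300 J.

-27300 J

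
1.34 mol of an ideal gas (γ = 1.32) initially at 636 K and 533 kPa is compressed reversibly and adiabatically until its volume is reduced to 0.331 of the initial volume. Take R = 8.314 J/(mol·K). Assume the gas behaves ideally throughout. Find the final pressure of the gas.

2290 kPa

V₁ = nRT₁/P₁ = 1.34×8.314×636/533 = 13.3 L.
Adiabatic: TV^(γ−1) = const ⇒ T₂ = 636×(3.02)^0.320 = 906 K; PV^γ = const ⇒ P₂ = 2290 kPa.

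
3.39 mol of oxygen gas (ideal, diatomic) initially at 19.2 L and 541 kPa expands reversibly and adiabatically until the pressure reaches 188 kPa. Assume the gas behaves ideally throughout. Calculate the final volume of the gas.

40.8 L

T₁ = P₁V₁/(nR) = 541×19.2/(3.39×8.314) = 369 K.
Adiabatic: T₂/T₁ = (P₂/P₁)^((γ−1)/γ) ⇒ T₂ = 369×(0.348)^0.286 = 272 K; V₂ = 40.8 L.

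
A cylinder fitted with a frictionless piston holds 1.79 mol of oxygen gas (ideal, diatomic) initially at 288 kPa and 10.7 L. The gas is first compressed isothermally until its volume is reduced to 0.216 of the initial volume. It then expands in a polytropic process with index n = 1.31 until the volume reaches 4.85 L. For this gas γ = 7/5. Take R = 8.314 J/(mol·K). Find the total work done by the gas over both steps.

-2680 J

T₁ = P₁V₁/(nR) = 288×10.7/(1.79×8.314) = 207 K.
Step 1 — Isothermal: T stays 207 K; PV = const ⇒ V₂ = 2.31 L, P₂ = 1330 kPa.
ΔU = 0 (ideal gas, T constant).
W = nRT ln(V₂/V₁) = 1.79×8.314×207×ln(0.216) = -4720 J.
Q = ΔU + W = -4720 J.
State after step 1: P = 1330 kPa, V = 2.31 L, T = 207 K.
Step 2 — Polytropic n=1.31: T₂ = T₁(V₁/V₂)^(n−1) = 207×(0.477)^0.31 = 165 K; P₂ = P₁(V₁/V₂)^n = 505 kPa.
W = (P₁V₁−P₂V₂)/(n−1) = (1330×2.31−505×4.85)/0.31 = 2040 J.
ΔU = nCvΔT = 1.79×20.8×(165−207) = -1580 J.
Q = ΔU + W = 459 J.
Net over both steps: W = -2680 J, Q = -4260 J, ΔU = -1580 J.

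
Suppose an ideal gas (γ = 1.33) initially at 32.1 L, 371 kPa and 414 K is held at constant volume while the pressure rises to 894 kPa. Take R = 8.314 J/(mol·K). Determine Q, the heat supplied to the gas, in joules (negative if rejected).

50900 J

n = P₁V₁/(RT₁) = 371×32.1/(8.314×414) = 3.46 mol.
Isochoric: V stays 32.1 L; P/T = const ⇒ T₂ = 998 K, P₂ = 894 kPa.
W = 0 (no volume change).
ΔU = nCvΔT = 3.46×25.2×(998−414) = 50900 J.
Q = ΔU = 50900 J.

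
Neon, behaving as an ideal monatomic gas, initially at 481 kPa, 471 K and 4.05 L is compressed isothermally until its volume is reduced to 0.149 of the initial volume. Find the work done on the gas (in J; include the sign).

3710 J

n = P₁V₁/(RT₁) = 481×4.05/(8.314×471) = 0.497 mol.
Isothermal: T stays 471 K; PV = const ⇒ V₂ = 0.603 L, P₂ = 3230 kPa.
W = nRT ln(V₂/V₁) = 0.497×8.314×471×ln(0.149) = -3710 J.
Work done on the gas = −W_by = 3710 J.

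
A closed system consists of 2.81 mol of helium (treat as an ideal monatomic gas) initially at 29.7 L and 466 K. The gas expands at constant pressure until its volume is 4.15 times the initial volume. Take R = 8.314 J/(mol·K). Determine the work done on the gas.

-34300 J

P₁ = nRT₁/V₁ = 2.81×8.314×466/29.7 = 367 kPa.
Isobaric: P stays 367 kPa; V/T = const ⇒ T₂ = 1930 K, V₂ = 123 L.
W = PΔV = 367×(123−29.7) kPa·L = 34300 J.
Work done on the gas = −W_by = -34300 J.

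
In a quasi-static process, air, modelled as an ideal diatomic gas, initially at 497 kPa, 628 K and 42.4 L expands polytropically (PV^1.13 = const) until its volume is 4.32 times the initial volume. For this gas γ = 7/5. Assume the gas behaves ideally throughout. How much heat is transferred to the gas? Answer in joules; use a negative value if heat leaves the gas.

19000 J

n = P₁V₁/(RT₁) = 497×42.4/(8.314×628) = 4.04 mol.
Polytropic n=1.13: T₂ = T₁(V₁/V₂)^(n−1) = 628×(0.231)^0.13 = 519 K; P₂ = P₁(V₁/V₂)^n = 95.1 kPa.
W = (P₁V₁−P₂V₂)/(n−1) = (497×42.4−95.1×183)/0.13 = 28100 J.
ΔU = nCvΔT = 4.04×20.8×(519−628) = -9130 J.
Q = ΔU + W = 19000 J.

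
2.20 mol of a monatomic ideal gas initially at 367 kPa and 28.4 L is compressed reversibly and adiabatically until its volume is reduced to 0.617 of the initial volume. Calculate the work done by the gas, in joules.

-5940 J

T₁ = P₁V₁/(nR) = 367×28.4/(2.20×8.314) = 570 K.
Adiabatic: TV^(γ−1) = const ⇒ T₂ = 570×(1.62)^0.667 = 786 K; PV^γ = const ⇒ P₂ = 821 kPa.
ΔU = nCvΔT = 2.20×12.5×(786−570) = 5940 J.
Q = 0 for an adiabatic process, so W = −ΔU = -5940 J.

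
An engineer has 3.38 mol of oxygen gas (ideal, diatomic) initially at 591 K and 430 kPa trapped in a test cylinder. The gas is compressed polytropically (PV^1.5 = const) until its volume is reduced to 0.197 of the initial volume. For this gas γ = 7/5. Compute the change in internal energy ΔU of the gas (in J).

V₁ = nRT₁/P₁ = 3.38×8.314×591/430 = 38.6 L.
Polytropic n=1.5: T₂ = T₁(V₁/V₂)^(n−1) = 591×(5.08)^0.50 = 1330 K; P₂ = P₁(V₁/V₂)^n = 4920 kPa.
For an ideal gas ΔU = nCvΔT with Cv = (5/2)R = 20.8 J/(mol·K).
ΔU = 3.38×20.8×(1330−591) = 52000 J.

52000 J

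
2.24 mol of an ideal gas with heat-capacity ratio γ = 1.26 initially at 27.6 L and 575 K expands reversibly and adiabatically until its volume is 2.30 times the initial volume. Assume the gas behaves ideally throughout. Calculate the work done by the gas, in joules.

P₁ = nRT₁/V₁ = 2.24×8.314×575/27.6 = 388 kPa.
Adiabatic: TV^(γ−1) = const ⇒ T₂ = 575×(0.435)^0.260 = 463 K; PV^γ = const ⇒ P₂ = 136 kPa.
ΔU = nCvΔT = 2.24×32.0×(463−575) = -8020 J.
Q = 0 for an adiabatic process, so W = −ΔU = 8020 J.

8020 J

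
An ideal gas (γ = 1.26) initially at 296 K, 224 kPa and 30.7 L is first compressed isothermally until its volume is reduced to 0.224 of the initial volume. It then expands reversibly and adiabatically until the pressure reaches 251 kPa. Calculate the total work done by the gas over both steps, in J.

-3720 J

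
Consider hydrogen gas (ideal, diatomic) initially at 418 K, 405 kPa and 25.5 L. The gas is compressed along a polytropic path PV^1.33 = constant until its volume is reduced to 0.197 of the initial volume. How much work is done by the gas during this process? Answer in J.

-22200 J

n = P₁V₁/(RT₁) = 405×25.5/(8.314×418) = 2.97 mol.
Polytropic n=1.33: T₂ = T₁(V₁/V₂)^(n−1) = 418×(5.08)^0.33 = 715 K; P₂ = P₁(V₁/V₂)^n = 3510 kPa.
W = (P₁V₁−P₂V₂)/(n−1) = (405×25.5−3510×5.02)/0.33 = -22200 J.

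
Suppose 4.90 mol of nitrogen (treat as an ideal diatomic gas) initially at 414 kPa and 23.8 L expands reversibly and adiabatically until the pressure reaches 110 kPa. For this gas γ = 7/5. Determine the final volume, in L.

61.3 L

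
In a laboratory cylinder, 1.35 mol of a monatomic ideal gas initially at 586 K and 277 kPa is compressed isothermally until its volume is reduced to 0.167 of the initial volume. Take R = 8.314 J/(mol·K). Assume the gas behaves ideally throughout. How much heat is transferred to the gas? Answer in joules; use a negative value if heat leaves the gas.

V₁ = nRT₁/P₁ = 1.35×8.314×586/277 = 23.7 L.
Isothermal: T stays 586 K; PV = const ⇒ V₂ = 3.97 L, P₂ = 1660 kPa.
ΔU = 0 (ideal gas, T constant).
W = nRT ln(V₂/V₁) = 1.35×8.314×586×ln(0.167) = -11800 J.
Q = ΔU + W = -11800 J.

-11800 J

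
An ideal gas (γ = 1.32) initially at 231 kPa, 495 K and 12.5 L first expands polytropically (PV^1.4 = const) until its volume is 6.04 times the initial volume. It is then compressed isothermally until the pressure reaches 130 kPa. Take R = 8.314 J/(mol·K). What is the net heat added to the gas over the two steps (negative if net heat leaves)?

-3660 J

n = P₁V₁/(RT₁) = 231×12.5/(8.314×495) = 0.702 mol.
Step 1 — Polytropic n=1.4: T₂ = T₁(V₁/V₂)^(n−1) = 495×(0.166)^0.40 = 241 K; P₂ = P₁(V₁/V₂)^n = 18.6 kPa.
W = (P₁V₁−P₂V₂)/(n−1) = (231×12.5−18.6×75.5)/0.40 = 3700 J.
ΔU = nCvΔT = 0.702×26.0×(241−495) = -4630 J.
Q = ΔU + W = -926 J.
State after step 1: P = 18.6 kPa, V = 75.5 L, T = 241 K.
Step 2 — Isothermal: T stays 241 K; PV = const ⇒ V₂ = 10.8 L, P₂ = 130 kPa.
ΔU = 0 (ideal gas, T constant).
W = nRT ln(V₂/V₁) = 0.702×8.314×241×ln(0.143) = -2730 J.
Q = ΔU + W = -2730 J.
Net over both steps: W = 970 J, Q = -3660 J, ΔU = -4630 J.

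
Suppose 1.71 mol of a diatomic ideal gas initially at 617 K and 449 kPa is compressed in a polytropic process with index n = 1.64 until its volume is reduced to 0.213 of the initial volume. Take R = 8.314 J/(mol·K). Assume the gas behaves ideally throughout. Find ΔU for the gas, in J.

37100 J

V₁ = nRT₁/P₁ = 1.71×8.314×617/449 = 19.5 L.
Polytropic n=1.64: T₂ = T₁(V₁/V₂)^(n−1) = 617×(4.69)^0.64 = 1660 K; P₂ = P₁(V₁/V₂)^n = 5670 kPa.
For an ideal gas ΔU = nCvΔT with Cv = (5/2)R = 20.8 J/(mol·K).
ΔU = 1.71×20.8×(1660−617) = 37100 J.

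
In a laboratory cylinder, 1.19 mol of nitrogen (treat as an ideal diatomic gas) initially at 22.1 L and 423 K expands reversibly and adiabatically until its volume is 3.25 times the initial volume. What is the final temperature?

264 K

P₁ = nRT₁/V₁ = 1.19×8.314×423/22.1 = 189 kPa.
Adiabatic: TV^(γ−1) = const ⇒ T₂ = 423×(0.308)^0.400 = 264 K; PV^γ = const ⇒ P₂ = 36.4 kPa.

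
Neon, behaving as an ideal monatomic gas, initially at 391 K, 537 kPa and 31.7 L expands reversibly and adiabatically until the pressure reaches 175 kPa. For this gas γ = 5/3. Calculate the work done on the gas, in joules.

-9230 J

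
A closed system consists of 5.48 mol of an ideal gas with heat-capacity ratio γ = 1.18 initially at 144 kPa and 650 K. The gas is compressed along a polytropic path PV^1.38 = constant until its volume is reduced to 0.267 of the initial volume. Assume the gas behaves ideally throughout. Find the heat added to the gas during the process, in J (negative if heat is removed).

V₁ = nRT₁/P₁ = 5.48×8.314×650/144 = 206 L.
Polytropic n=1.38: T₂ = T₁(V₁/V₂)^(n−1) = 650×(3.75)^0.38 = 1070 K; P₂ = P₁(V₁/V₂)^n = 891 kPa.
W = (P₁V₁−P₂V₂)/(n−1) = (144×206−891×54.9)/0.38 = -50800 J.
ΔU = nCvΔT = 5.48×46.2×(1070−650) = 107000 J.
Q = ΔU + W = 56400 J.

56400 J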